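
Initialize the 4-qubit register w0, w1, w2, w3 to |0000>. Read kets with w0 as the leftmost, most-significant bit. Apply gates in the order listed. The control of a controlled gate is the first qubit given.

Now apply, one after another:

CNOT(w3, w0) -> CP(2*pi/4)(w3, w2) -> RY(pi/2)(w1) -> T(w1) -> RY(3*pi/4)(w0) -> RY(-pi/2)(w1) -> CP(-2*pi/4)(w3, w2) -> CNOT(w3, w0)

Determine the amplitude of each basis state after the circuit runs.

The resulting statevector has amplitude (1 + exp(I*pi/4))*sqrt(2 - sqrt(2))/4 on |0000>, (-1 + exp(I*pi/4))*sqrt(2 - sqrt(2))/4 on |0100>, (1 + exp(I*pi/4))*sqrt(sqrt(2) + 2)/4 on |1000>, (-1 + exp(I*pi/4))*sqrt(sqrt(2) + 2)/4 on |1100>, and 0 on every other basis state.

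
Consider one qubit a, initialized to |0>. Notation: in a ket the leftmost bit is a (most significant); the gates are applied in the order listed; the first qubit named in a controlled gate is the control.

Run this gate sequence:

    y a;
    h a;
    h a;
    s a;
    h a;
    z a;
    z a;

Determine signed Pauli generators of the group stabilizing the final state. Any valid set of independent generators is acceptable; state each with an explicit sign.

The stabilizer group can be generated by -X, among other valid generating sets.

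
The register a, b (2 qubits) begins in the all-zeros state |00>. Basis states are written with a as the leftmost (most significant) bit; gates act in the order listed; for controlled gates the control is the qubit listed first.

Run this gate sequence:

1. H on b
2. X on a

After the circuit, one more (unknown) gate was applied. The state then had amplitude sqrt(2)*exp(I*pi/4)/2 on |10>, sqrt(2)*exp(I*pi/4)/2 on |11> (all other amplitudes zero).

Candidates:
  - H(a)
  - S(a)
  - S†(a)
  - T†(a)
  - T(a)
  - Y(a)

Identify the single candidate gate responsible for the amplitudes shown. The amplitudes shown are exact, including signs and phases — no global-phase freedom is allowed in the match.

The unique candidate consistent with the amplitudes is T(a).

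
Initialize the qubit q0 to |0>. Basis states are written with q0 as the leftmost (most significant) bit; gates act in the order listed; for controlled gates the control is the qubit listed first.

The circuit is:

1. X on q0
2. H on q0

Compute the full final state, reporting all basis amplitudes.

The final amplitudes are sqrt(2)/2 on |0>, -sqrt(2)/2 on |1>.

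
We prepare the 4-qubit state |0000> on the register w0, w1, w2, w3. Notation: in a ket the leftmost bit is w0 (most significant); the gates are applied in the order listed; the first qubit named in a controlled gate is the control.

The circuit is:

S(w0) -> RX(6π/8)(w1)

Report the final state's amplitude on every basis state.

The resulting statevector has amplitude sqrt(2 - sqrt(2))/2 on |0000>, -I*sqrt(sqrt(2) + 2)/2 on |0100>, and 0 on every other basis state.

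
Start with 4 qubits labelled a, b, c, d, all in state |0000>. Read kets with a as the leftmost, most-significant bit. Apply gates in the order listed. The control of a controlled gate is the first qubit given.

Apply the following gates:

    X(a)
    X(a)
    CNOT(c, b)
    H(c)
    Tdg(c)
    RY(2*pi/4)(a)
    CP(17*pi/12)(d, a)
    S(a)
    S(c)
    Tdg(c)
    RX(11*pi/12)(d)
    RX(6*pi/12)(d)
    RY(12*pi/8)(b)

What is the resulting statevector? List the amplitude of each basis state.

After the circuit, the state carries amplitude -sqrt(sqrt(2) + 2)/16 + sqrt(2 - sqrt(2))/16 + sqrt(6 - 3*sqrt(2))/16 + sqrt(3*sqrt(2) + 6)/16 on |0000>, I*(-sqrt(6 - 3*sqrt(2))/16 + sqrt(2 - sqrt(2))/16 + sqrt(sqrt(2) + 2)/16 + sqrt(3*sqrt(2) + 6)/16) on |0001>, -sqrt(sqrt(2) + 2)/16 + sqrt(2 - sqrt(2))/16 + sqrt(6 - 3*sqrt(2))/16 + sqrt(3*sqrt(2) + 6)/16 on |0010>, I*(-sqrt(6 - 3*sqrt(2))/16 + sqrt(2 - sqrt(2))/16 + sqrt(sqrt(2) + 2)/16 + sqrt(3*sqrt(2) + 6)/16) on |0011>, -sqrt(3*sqrt(2) + 6)/16 - sqrt(6 - 3*sqrt(2))/16 - sqrt(2 - sqrt(2))/16 + sqrt(sqrt(2) + 2)/16 on |0100>, I*(-sqrt(3*sqrt(2) + 6)/16 - sqrt(sqrt(2) + 2)/16 - sqrt(2 - sqrt(2))/16 + sqrt(6 - 3*sqrt(2))/16) on |0101>, -sqrt(3*sqrt(2) + 6)/16 - sqrt(6 - 3*sqrt(2))/16 - sqrt(2 - sqrt(2))/16 + sqrt(sqrt(2) + 2)/16 on |0110>, I*(-sqrt(3*sqrt(2) + 6)/16 - sqrt(sqrt(2) + 2)/16 - sqrt(2 - sqrt(2))/16 + sqrt(6 - 3*sqrt(2))/16) on |0111>, I*(-sqrt(sqrt(2) + 2)/16 + sqrt(2 - sqrt(2))/16 + sqrt(6 - 3*sqrt(2))/16 + sqrt(3*sqrt(2) + 6)/16) on |1000>, -sqrt(3*sqrt(2) + 6)/16 - sqrt(sqrt(2) + 2)/16 - sqrt(2 - sqrt(2))/16 + sqrt(6 - 3*sqrt(2))/16 on |1001>, I*(-sqrt(sqrt(2) + 2)/16 + sqrt(2 - sqrt(2))/16 + sqrt(6 - 3*sqrt(2))/16 + sqrt(3*sqrt(2) + 6)/16) on |1010>, -sqrt(3*sqrt(2) + 6)/16 - sqrt(sqrt(2) + 2)/16 - sqrt(2 - sqrt(2))/16 + sqrt(6 - 3*sqrt(2))/16 on |1011>, I*(-sqrt(3*sqrt(2) + 6)/16 - sqrt(6 - 3*sqrt(2))/16 - sqrt(2 - sqrt(2))/16 + sqrt(sqrt(2) + 2)/16) on |1100>, -sqrt(6 - 3*sqrt(2))/16 + sqrt(2 - sqrt(2))/16 + sqrt(sqrt(2) + 2)/16 + sqrt(3*sqrt(2) + 6)/16 on |1101>, I*(-sqrt(3*sqrt(2) + 6)/16 - sqrt(6 - 3*sqrt(2))/16 - sqrt(2 - sqrt(2))/16 + sqrt(sqrt(2) + 2)/16) on |1110>, -sqrt(6 - 3*sqrt(2))/16 + sqrt(2 - sqrt(2))/16 + sqrt(sqrt(2) + 2)/16 + sqrt(3*sqrt(2) + 6)/16 on |1111>. Key observation: steps 1-2 multiply out to the identity, so the circuit reduces to the remaining gates.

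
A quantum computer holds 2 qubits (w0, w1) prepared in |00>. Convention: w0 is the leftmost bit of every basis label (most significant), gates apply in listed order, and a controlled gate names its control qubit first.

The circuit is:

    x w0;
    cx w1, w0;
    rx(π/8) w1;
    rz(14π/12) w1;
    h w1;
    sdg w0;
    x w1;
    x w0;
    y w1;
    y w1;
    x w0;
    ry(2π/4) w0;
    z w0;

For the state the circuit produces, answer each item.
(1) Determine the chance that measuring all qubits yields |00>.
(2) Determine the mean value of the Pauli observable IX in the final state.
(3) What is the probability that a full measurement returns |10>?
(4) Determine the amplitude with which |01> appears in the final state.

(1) Outcome |00> occurs with probability sqrt(2 - sqrt(2))/16 + 1/4. Key observation: steps 8-11 multiply out to the identity, so the circuit reduces to the remaining gates.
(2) In the final state, IX has expectation sqrt(sqrt(2) + 2)/2.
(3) A full measurement returns |10> with probability sqrt(2 - sqrt(2))/16 + 1/4.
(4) The amplitude on |01> is (sin(pi/16) - exp(I*pi/3)*cos(pi/16))*exp(7*I*pi/12)/2.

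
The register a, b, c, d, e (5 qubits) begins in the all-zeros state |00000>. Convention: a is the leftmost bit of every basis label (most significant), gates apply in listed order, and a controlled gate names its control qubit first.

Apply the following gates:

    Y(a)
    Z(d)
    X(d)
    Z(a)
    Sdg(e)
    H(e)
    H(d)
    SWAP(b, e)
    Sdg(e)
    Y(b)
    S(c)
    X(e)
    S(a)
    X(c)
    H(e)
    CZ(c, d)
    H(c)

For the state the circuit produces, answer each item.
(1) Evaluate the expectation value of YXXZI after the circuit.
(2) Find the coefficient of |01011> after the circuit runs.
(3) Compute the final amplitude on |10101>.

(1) The observable YXXZI averages to 0.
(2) |01011> carries amplitude 0 in the final state.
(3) |10101> carries amplitude -I/4 in the final state.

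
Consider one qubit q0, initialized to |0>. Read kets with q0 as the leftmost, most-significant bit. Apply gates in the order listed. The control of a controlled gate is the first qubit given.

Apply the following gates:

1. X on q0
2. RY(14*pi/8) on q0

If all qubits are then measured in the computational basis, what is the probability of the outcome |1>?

Outcome |1> occurs with probability sqrt(2)/4 + 1/2.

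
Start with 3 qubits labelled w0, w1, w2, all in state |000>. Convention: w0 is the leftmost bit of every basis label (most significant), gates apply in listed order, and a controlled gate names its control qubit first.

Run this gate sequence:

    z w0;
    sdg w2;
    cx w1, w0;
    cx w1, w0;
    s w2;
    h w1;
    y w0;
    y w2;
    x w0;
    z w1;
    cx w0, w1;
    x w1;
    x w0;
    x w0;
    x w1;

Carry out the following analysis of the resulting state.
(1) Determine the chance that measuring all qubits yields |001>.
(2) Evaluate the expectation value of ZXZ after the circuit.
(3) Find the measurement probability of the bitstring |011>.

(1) The probability of measuring |001> is 1/2.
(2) The expectation value of ZXZ is 1.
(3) Outcome |011> occurs with probability 1/2.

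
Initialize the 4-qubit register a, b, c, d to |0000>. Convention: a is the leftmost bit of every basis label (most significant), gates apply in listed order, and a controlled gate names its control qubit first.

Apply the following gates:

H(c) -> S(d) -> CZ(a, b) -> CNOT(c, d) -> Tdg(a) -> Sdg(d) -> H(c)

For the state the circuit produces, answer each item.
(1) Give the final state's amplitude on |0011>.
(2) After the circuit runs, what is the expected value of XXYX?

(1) The final state's coefficient on |0011> equals I/2.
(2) The observable XXYX averages to 0.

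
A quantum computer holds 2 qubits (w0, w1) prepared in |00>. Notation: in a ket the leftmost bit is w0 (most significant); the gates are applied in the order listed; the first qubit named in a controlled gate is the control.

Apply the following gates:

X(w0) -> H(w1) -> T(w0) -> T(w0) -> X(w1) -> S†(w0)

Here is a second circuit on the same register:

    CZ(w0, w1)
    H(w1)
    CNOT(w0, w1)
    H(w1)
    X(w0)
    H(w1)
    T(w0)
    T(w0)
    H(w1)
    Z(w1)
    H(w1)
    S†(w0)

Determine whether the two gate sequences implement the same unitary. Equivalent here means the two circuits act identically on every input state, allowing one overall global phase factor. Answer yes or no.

Yes: on every input state the two circuits agree up to one overall phase factor.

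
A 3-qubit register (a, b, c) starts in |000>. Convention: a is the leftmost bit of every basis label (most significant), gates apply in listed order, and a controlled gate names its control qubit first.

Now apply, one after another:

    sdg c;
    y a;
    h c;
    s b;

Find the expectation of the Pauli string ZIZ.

The expectation value of ZIZ is 0.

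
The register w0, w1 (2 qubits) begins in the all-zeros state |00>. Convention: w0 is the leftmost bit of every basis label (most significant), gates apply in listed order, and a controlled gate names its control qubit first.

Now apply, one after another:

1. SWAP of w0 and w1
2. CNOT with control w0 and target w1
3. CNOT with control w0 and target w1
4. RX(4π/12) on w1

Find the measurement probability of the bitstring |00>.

A full measurement returns |00> with probability 3/4.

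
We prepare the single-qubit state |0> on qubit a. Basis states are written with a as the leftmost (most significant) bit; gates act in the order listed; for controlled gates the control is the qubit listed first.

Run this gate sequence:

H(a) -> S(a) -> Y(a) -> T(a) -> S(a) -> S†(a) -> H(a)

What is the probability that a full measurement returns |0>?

Outcome |0> occurs with probability 1/2 - sqrt(2)/4.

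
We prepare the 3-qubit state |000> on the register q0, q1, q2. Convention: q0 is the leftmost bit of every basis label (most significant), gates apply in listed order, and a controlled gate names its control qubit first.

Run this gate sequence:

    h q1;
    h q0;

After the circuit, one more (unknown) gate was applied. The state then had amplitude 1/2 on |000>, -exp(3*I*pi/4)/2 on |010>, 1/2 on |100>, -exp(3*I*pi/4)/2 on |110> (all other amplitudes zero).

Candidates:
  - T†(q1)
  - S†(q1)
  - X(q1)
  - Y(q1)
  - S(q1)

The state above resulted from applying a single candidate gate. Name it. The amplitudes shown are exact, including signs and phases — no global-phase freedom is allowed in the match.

The unique candidate consistent with the amplitudes is T†(q1).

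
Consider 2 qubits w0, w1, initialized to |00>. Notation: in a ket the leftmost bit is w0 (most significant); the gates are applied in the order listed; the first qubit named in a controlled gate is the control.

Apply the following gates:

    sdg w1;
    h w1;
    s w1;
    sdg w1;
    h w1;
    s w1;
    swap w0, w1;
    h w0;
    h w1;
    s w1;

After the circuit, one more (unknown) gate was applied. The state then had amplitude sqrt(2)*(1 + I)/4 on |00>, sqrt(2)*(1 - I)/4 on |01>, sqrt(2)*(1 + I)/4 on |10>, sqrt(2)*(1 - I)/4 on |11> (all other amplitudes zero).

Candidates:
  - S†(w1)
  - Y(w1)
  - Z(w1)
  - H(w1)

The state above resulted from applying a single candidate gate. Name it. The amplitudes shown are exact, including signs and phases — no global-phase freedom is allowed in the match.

The unique candidate consistent with the amplitudes is H(w1).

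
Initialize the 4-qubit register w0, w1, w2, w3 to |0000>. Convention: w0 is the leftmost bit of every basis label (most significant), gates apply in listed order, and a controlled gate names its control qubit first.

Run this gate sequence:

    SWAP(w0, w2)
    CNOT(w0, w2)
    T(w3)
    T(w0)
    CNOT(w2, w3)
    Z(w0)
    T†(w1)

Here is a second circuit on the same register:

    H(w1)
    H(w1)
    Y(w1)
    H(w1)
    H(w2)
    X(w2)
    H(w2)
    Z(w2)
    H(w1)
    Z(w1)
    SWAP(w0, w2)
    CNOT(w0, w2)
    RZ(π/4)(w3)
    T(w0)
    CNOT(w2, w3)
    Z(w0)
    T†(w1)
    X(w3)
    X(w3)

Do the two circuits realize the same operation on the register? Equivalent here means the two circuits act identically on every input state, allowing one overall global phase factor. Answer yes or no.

No: there is an input state on which the two circuits produce genuinely different outputs (not merely differing by a phase).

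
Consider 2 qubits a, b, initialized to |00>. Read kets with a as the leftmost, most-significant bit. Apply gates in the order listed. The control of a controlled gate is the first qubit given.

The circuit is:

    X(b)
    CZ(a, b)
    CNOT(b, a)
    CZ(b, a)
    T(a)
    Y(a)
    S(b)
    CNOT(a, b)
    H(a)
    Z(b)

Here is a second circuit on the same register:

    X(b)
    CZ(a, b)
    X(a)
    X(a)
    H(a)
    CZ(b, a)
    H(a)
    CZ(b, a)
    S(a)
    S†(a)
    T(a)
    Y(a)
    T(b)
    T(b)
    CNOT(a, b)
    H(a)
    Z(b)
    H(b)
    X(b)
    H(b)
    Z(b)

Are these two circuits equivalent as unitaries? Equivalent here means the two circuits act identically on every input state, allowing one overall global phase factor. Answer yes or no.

Yes, they are equivalent — the unitaries differ by at most a global phase.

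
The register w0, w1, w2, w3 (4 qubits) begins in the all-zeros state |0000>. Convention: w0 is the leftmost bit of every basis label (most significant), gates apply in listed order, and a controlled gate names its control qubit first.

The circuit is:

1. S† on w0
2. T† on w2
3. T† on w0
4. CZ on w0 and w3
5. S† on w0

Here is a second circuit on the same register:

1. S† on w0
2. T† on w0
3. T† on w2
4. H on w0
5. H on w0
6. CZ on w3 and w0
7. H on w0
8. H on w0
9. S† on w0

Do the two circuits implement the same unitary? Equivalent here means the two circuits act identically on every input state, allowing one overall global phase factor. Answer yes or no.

Yes: on every input state the two circuits agree up to one overall phase factor.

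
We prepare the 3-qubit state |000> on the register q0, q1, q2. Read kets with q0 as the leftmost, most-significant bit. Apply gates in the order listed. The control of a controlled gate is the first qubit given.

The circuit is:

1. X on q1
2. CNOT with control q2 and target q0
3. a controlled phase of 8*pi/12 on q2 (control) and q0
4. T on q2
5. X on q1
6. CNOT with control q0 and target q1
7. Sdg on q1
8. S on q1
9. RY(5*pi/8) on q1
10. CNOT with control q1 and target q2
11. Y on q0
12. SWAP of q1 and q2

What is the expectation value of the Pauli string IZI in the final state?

The expectation value of IZI is -sqrt(2 - sqrt(2))/2.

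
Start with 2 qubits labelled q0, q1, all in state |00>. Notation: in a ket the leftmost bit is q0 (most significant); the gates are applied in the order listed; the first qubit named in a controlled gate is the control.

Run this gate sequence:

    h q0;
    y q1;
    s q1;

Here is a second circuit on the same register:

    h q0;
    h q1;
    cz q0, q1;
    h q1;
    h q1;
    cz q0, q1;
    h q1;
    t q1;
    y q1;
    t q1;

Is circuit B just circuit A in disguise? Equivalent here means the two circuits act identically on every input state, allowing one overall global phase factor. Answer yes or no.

No, they are not equivalent — no single phase factor reconciles the two unitaries.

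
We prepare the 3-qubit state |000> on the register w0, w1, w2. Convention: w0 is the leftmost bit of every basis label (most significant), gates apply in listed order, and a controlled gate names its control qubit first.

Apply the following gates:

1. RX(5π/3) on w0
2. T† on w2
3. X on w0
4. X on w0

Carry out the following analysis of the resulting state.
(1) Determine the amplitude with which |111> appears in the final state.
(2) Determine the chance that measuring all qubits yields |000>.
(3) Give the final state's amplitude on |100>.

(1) The amplitude on |111> is 0. Key observation: steps 3-4 multiply out to the identity, so the circuit reduces to the remaining gates.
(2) A full measurement returns |000> with probability 3/4.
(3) The amplitude on |100> is -I/2.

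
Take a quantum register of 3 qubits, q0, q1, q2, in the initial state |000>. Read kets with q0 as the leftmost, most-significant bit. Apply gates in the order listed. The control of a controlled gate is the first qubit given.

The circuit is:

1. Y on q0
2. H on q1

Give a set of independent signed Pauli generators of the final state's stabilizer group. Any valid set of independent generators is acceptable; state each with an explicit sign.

One valid set of independent stabilizer generators is +IXI, -ZII, +IIZ (any independent generating set of the same group is equally correct).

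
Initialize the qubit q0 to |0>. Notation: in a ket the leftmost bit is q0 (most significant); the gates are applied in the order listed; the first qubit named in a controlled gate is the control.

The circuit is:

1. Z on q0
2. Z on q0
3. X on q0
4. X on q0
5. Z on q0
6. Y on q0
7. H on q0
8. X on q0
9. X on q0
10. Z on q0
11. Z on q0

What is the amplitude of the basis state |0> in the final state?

|0> carries amplitude sqrt(2)*I/2 in the final state.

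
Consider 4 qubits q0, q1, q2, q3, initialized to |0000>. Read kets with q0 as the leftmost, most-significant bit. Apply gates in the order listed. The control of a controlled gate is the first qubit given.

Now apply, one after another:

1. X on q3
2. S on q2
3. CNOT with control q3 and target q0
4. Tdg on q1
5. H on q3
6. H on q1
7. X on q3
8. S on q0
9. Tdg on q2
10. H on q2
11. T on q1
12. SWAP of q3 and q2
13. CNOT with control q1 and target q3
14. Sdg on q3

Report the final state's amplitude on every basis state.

The final amplitudes are 0 on |0000>, 0 on |0001>, 0 on |0010>, 0 on |0011>, 0 on |0100>, 0 on |0101>, 0 on |0110>, 0 on |0111>, -sqrt(2)*I/4 on |1000>, -sqrt(2)/4 on |1001>, sqrt(2)*I/4 on |1010>, sqrt(2)/4 on |1011>, -sqrt(2)*exp(3*I*pi/4)/4 on |1100>, -sqrt(2)*exp(I*pi/4)/4 on |1101>, sqrt(2)*exp(3*I*pi/4)/4 on |1110>, sqrt(2)*exp(I*pi/4)/4 on |1111>.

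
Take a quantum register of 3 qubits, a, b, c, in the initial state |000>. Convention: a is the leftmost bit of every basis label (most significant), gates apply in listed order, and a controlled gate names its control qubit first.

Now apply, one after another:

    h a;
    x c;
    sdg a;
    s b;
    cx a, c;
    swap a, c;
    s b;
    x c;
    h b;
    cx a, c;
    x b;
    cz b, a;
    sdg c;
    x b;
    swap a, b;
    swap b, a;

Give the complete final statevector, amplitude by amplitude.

The resulting statevector has amplitude -I/2 on |000>, 0 on |001>, -I/2 on |010>, 0 on |011>, -1/2 on |100>, 0 on |101>, 1/2 on |110>, 0 on |111>.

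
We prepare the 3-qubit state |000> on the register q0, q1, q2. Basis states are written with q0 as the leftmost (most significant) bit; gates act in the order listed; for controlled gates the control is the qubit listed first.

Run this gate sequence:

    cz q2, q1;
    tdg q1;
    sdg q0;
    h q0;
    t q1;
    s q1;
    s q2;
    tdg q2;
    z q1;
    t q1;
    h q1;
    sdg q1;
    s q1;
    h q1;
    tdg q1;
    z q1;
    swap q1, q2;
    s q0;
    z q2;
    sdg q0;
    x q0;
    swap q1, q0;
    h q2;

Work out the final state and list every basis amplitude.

After the circuit, the state carries amplitude 1/2 on |000>, 1/2 on |001>, 1/2 on |010>, 1/2 on |011>, 0 on |100>, 0 on |101>, 0 on |110>, 0 on |111>.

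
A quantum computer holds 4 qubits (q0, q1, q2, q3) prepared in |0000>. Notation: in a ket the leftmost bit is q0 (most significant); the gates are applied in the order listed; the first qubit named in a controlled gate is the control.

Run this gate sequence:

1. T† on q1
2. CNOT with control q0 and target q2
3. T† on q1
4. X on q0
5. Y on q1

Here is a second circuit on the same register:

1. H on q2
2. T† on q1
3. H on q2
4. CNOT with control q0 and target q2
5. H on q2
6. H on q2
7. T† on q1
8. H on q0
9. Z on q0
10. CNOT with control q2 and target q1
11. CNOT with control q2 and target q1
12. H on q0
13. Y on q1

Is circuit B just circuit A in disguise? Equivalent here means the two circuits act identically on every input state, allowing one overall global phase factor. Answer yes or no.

Yes, they are equivalent — the unitaries differ by at most a global phase.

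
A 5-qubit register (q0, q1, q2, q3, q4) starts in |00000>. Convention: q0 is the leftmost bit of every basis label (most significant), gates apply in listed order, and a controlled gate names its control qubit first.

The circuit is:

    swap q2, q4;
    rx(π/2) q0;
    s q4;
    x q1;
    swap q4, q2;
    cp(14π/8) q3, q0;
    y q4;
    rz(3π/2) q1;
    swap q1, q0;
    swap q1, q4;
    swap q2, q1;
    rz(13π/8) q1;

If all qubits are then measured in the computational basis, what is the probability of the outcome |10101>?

Outcome |10101> occurs with probability 1/2.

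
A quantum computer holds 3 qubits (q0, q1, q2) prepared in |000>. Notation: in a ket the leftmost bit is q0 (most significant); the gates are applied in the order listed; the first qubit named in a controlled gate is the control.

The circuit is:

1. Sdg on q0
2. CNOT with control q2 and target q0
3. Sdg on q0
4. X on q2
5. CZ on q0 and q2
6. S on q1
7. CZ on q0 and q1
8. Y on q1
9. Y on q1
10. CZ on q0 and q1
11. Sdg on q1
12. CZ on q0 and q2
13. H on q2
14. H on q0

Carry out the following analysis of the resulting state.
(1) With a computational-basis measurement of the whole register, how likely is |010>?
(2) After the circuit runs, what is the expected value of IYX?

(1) A full measurement returns |010> with probability 0. Key observation: steps 5-12 multiply out to the identity, so the circuit reduces to the remaining gates.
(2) The expectation value of IYX is 0.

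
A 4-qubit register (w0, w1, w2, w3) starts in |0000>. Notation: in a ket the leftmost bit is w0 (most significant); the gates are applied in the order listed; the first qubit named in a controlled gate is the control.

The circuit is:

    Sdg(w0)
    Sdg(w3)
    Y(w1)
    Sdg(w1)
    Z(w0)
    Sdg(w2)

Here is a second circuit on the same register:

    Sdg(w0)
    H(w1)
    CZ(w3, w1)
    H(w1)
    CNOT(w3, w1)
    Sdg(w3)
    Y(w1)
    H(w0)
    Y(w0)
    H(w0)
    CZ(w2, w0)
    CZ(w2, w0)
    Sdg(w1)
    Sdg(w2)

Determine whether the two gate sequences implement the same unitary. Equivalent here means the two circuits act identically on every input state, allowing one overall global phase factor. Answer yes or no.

No, they are not equivalent — no single phase factor reconciles the two unitaries.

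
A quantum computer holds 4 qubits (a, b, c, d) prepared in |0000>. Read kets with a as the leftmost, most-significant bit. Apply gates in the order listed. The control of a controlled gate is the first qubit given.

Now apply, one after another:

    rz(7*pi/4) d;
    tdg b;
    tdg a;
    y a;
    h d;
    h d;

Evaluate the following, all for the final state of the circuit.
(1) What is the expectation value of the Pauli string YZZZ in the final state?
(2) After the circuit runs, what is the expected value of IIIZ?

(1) The observable YZZZ averages to 0. Key observation: the block from step 5 through step 6 cancels to the identity and can be dropped.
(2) The expectation value of IIIZ is 1.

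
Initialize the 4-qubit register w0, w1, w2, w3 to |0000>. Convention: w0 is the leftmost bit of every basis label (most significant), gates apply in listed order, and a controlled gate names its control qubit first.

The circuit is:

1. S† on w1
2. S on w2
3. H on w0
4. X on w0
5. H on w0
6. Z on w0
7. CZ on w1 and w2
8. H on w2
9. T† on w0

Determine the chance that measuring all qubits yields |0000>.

Outcome |0000> occurs with probability 1/2. Key observation: steps 3-6 multiply out to the identity, so the circuit reduces to the remaining gates.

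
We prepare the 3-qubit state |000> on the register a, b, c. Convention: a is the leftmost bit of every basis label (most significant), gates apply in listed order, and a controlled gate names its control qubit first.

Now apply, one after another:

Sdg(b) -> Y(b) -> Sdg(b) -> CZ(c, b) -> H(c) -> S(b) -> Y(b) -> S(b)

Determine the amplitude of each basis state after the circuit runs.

The final amplitudes are sqrt(2)/2 on |000>, sqrt(2)/2 on |001>, and 0 on every other basis state.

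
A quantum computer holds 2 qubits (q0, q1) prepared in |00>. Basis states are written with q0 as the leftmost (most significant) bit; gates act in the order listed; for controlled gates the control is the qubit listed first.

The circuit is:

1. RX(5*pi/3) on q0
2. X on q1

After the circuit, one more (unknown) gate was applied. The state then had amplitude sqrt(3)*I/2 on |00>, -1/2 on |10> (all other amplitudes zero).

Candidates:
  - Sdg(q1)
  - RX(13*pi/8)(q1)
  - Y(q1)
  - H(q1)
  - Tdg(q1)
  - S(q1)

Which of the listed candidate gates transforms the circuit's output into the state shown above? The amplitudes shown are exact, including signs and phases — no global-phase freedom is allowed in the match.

The applied gate was Y(q1).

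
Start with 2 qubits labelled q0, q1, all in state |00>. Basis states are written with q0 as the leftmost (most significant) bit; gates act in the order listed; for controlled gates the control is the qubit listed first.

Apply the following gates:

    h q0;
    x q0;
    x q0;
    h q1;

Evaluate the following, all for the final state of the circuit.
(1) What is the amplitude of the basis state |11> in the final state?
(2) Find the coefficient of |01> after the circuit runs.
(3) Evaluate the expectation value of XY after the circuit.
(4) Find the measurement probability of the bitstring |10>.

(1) The amplitude on |11> is 1/2. Key observation: gates 2-3 undo each other exactly, leaving only the rest of the circuit to track.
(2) The final state's coefficient on |01> equals 1/2.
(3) In the final state, XY has expectation 0.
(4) The probability of measuring |10> is 1/4.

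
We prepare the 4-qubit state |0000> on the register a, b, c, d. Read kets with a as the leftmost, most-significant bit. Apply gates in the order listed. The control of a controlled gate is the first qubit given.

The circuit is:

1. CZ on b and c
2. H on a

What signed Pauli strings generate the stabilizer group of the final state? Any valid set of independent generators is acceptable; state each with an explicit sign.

The stabilizer group can be generated by +XIII, +IZII, +IIZI, +IIIZ, among other valid generating sets.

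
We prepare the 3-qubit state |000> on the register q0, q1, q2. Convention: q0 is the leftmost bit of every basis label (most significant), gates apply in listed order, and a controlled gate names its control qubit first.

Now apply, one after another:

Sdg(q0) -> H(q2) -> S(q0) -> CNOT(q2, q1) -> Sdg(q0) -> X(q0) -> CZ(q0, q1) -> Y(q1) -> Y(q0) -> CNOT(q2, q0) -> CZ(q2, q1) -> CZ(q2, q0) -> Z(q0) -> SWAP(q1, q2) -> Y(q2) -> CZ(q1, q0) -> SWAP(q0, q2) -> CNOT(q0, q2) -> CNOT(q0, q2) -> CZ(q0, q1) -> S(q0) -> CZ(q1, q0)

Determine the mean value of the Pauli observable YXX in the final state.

The expectation value of YXX is 1.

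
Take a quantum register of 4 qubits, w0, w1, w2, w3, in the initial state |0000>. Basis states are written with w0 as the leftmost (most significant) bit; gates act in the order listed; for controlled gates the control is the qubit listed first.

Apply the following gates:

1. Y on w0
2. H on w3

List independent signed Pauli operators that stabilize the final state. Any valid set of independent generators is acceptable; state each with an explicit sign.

One valid set of independent stabilizer generators is +IIIX, -ZIII, +IZII, +IIZI (any independent generating set of the same group is equally correct).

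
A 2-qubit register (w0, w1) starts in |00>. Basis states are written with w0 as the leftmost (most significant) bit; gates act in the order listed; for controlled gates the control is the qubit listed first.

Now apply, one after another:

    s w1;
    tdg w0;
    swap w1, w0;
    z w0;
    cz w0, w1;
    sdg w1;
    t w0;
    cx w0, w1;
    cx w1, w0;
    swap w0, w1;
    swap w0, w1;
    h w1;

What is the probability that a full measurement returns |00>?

A full measurement returns |00> with probability 1/2. Key observation: the block from step 10 through step 11 cancels to the identity and can be dropped.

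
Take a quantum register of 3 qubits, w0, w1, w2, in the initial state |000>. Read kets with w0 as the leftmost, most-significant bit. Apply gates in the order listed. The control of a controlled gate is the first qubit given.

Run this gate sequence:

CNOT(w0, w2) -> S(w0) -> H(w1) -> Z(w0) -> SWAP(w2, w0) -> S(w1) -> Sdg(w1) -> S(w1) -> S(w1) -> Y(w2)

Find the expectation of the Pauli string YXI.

The expectation value of YXI is 0.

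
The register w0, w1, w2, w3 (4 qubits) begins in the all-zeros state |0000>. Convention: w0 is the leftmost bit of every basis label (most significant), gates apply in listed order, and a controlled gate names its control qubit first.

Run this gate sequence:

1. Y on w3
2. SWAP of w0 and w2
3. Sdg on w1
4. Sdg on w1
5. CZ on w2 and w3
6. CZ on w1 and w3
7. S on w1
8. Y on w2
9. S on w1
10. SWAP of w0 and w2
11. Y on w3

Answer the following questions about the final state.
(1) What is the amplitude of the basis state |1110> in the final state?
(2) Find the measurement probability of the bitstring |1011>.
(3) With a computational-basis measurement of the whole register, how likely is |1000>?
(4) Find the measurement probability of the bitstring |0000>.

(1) The final state's coefficient on |1110> equals 0.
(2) The probability of measuring |1011> is 0.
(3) The probability of measuring |1000> is 1.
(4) Outcome |0000> occurs with probability 0.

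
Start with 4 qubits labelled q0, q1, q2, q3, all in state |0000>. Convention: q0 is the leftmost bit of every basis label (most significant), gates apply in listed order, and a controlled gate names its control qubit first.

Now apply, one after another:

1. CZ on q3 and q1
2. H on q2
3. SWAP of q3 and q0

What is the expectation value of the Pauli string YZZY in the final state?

In the final state, YZZY has expectation 0.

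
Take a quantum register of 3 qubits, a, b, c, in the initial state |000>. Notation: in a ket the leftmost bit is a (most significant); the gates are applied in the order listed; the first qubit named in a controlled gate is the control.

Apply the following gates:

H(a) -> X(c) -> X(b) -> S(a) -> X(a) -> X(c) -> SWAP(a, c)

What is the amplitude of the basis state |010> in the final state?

The amplitude on |010> is sqrt(2)*I/2.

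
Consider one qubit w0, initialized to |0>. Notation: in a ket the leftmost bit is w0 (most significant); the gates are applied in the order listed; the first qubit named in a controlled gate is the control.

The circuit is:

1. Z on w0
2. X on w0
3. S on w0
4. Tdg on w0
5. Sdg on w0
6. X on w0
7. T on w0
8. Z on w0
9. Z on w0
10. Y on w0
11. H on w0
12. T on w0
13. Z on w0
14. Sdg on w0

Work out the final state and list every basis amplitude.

After the circuit, the state carries amplitude sqrt(2)*exp(I*pi/4)/2 on |0>, sqrt(2)/2 on |1>.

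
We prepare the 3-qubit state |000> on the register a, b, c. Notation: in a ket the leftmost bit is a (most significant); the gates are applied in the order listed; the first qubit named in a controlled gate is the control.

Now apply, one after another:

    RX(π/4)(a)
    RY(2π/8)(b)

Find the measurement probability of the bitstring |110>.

The probability of measuring |110> is 3/8 - sqrt(2)/4.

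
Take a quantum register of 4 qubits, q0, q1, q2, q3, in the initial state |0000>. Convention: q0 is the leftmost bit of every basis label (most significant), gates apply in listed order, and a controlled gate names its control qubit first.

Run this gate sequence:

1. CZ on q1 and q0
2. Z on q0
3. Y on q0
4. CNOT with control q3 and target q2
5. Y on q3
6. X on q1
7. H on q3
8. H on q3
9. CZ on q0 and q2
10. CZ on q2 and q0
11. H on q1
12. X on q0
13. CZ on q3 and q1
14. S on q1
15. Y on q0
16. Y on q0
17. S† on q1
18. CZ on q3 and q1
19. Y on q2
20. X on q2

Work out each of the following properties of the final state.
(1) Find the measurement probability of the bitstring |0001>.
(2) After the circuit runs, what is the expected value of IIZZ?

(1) A full measurement returns |0001> with probability 1/2.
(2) In the final state, IIZZ has expectation -1.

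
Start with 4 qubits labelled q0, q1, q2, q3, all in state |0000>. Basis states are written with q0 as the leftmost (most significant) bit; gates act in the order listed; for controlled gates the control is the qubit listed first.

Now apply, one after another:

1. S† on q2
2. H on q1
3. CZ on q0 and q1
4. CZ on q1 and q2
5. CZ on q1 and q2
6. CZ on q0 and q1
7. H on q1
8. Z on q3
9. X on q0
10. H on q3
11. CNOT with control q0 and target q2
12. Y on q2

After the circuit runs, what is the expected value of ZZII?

In the final state, ZZII has expectation -1.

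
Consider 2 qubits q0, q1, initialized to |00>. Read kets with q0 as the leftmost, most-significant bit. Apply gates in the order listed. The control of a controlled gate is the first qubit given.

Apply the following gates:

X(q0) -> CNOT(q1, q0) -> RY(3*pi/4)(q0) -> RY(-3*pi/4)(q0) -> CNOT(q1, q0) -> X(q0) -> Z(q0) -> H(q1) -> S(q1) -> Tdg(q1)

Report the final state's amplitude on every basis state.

The resulting statevector has amplitude sqrt(2)/2 on |00>, sqrt(2)*exp(I*pi/4)/2 on |01>, 0 on |10>, 0 on |11>. Key observation: gates 1-6 undo each other exactly, leaving only the rest of the circuit to track.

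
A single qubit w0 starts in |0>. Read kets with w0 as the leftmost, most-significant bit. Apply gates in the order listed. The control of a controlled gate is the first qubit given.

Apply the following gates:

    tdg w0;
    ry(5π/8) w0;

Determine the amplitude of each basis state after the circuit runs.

The final amplitudes are cos(5*pi/16) on |0>, sin(5*pi/16) on |1>.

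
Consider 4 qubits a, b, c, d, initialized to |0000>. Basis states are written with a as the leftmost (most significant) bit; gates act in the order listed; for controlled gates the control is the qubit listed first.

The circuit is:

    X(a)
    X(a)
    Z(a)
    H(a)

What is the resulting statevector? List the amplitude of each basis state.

After the circuit, the state carries amplitude sqrt(2)/2 on |0000>, sqrt(2)/2 on |1000>, and 0 on every other basis state.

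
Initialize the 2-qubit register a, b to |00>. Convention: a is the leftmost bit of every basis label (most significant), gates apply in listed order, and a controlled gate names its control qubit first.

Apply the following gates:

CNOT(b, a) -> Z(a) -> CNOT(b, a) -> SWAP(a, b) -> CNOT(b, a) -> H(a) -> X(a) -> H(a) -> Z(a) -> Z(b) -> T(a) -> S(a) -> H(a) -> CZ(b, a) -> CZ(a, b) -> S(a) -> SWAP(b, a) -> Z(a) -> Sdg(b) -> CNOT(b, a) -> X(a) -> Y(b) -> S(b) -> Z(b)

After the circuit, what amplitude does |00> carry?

The amplitude on |00> is -sqrt(2)*I/2. Key observation: gates 6-9 undo each other exactly, leaving only the rest of the circuit to track.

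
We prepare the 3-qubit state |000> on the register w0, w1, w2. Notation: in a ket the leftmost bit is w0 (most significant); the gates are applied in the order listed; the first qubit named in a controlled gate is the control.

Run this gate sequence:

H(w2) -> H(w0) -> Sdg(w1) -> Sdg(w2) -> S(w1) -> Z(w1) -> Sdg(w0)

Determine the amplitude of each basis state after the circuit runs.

The final amplitudes are 1/2 on |000>, -I/2 on |001>, 0 on |010>, 0 on |011>, -I/2 on |100>, -1/2 on |101>, 0 on |110>, 0 on |111>.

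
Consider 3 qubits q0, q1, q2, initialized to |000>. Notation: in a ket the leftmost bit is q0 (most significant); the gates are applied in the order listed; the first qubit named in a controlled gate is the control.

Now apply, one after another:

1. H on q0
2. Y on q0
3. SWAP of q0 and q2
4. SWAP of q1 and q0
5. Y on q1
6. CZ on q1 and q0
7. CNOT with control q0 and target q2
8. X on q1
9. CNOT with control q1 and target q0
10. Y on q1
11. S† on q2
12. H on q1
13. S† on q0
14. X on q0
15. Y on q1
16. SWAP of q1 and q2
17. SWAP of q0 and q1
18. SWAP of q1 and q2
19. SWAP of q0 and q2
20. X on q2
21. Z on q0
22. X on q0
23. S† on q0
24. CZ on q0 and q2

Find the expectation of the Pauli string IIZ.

In the final state, IIZ has expectation 0.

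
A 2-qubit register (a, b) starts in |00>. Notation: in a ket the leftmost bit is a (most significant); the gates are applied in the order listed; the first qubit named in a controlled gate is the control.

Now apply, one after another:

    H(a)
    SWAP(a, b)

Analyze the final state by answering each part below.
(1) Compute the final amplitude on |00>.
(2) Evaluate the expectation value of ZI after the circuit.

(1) The amplitude on |00> is sqrt(2)/2.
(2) In the final state, ZI has expectation 1.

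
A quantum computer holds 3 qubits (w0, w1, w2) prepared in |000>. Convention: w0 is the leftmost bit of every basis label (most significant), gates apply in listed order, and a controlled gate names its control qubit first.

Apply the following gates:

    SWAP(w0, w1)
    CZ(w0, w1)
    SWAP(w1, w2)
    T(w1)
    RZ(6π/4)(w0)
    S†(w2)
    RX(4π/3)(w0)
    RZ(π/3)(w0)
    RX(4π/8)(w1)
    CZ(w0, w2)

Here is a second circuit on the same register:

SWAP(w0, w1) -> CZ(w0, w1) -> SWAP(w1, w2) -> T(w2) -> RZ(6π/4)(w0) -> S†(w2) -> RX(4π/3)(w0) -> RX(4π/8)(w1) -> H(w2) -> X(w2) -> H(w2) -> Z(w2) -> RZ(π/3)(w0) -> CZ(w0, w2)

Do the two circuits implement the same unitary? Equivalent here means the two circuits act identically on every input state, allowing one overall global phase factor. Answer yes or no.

No: there is an input state on which the two circuits produce genuinely different outputs (not merely differing by a phase).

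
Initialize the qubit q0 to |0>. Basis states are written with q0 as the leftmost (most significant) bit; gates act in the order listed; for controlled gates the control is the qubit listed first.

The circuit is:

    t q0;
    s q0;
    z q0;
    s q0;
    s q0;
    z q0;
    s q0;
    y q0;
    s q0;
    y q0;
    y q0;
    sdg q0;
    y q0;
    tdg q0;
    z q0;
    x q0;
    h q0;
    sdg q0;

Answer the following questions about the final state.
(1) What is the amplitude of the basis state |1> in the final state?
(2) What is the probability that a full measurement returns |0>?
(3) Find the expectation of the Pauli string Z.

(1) |1> carries amplitude sqrt(2)*I/2 in the final state. Key observation: gates 8-13 undo each other exactly, leaving only the rest of the circuit to track.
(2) A full measurement returns |0> with probability 1/2.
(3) The expectation value of Z is 0.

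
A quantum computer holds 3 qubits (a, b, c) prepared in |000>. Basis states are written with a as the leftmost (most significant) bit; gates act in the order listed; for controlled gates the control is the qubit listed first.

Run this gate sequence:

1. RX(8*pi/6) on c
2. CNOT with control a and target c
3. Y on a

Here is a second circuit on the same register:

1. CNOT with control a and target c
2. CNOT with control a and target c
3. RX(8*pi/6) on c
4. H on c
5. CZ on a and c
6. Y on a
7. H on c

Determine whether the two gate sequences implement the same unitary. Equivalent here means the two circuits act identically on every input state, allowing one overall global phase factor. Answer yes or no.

Yes, they are equivalent — the unitaries differ by at most a global phase.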